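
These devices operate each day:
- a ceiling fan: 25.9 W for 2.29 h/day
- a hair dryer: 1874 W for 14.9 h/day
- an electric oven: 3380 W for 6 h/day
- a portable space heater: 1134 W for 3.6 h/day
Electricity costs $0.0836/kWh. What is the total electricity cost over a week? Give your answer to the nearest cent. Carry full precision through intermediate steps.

ceiling fan: 25.9 W × 2.29 h × 7 d = 415 Wh = 0.4152 kWh
hair dryer: 1874 W × 14.9 h × 7 d = 195,458 Wh = 195.5 kWh
electric oven: 3380 W × 6 h × 7 d = 141,960 Wh = 142 kWh
portable space heater: 1134 W × 3.6 h × 7 d = 28,577 Wh = 28.58 kWh
Total energy = 0.4152 + 195.5 + 142 + 28.58 = 366.4 kWh
Cost = 366.4 kWh × $0.0836 = $30.63

$30.63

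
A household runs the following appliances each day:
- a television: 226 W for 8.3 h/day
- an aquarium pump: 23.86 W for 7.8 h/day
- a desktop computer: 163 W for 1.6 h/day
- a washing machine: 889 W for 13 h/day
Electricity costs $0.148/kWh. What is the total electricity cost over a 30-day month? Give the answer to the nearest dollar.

television: 226 W × 8.3 h × 30 d = 56,274 Wh = 56.27 kWh
aquarium pump: 23.86 W × 7.8 h × 30 d = 5,583 Wh = 5.583 kWh
desktop computer: 163 W × 1.6 h × 30 d = 7,824 Wh = 7.824 kWh
washing machine: 889 W × 13 h × 30 d = 346,710 Wh = 346.7 kWh
Total energy = 56.27 + 5.583 + 7.824 + 346.7 = 416.4 kWh
Cost = 416.4 kWh × $0.148 = $61.63 ≈ $62

$62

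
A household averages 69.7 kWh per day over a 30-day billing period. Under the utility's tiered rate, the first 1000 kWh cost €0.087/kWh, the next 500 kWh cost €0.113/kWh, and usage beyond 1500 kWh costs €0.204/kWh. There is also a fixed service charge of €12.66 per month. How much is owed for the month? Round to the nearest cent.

Usage = 69.7 kWh/day × 30 days = 2091 kWh
First 1000 kWh × €0.087 = €87.00
Next 500 kWh × €0.113 = €56.50
Remaining 591 kWh × €0.204 = €120.56
Energy charge = €264.06; + service €12.66 = €276.72

€276.72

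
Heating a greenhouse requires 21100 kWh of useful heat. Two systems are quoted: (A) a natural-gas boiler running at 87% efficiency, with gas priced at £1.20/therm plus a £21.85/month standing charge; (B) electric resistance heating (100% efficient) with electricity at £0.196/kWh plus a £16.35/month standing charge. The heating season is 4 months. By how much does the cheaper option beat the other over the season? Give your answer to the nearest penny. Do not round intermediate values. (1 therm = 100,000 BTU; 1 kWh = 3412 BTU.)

£3120.59

Heat load = 21100 kWh × 3412 = 71,993,200 BTU
Gas: input = 71,993,200 / 0.87 = 82,750,805 BTU = 827.5 therm → 827.5 × £1.20 = £993.01; + 4 × £21.85 standing = £1,080.41
Electric: 71,993,200 BTU / 3412 = 21,100 kWh → × £0.196 = £4,135.60; + 4 × £16.35 standing = £4,201.00
Difference = |£1,080.41 − £4,201.00| = £3,120.59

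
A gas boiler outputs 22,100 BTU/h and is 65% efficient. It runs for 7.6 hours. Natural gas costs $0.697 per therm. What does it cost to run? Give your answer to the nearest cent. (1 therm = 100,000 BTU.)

Heat delivered = 22,100 BTU/h × 7.6 h = 167,960 BTU
Gas input = 167,960 / 0.65 = 258,400 BTU
= 258,400 / 100,000 = 2.584 therm
Cost = 2.584 × $0.697/therm = $1.80

$1.80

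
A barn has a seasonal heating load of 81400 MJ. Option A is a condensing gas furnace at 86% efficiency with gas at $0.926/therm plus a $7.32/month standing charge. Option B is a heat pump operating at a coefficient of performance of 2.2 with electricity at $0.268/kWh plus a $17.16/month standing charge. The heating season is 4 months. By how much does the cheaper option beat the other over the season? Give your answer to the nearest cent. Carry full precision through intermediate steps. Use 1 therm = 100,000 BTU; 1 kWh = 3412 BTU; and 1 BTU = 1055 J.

$1963.29

Heat load = 81400 MJ = 81,400,000,000 J / 1055 = 77,156,398 BTU
Gas: input = 77,156,398 / 0.86 = 89,716,742 BTU = 897.2 therm → 897.2 × $0.926 = $830.78; + 4 × $7.32 standing = $860.06
Heat pump: 77,156,398 BTU / 3412 = 22,610 kWh heat; / 2.2 = 10,280 kWh in → × $0.268 = $2,754.70; + 4 × $17.16 standing = $2,823.34
Difference = |$860.06 − $2,823.34| = $1,963.29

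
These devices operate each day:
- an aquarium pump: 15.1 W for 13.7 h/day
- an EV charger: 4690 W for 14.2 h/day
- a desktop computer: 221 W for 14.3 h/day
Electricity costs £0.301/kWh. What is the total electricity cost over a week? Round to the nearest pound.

£147

aquarium pump: 15.1 W × 13.7 h × 7 d = 1,448 Wh = 1.448 kWh
EV charger: 4690 W × 14.2 h × 7 d = 466,186 Wh = 466.2 kWh
desktop computer: 221 W × 14.3 h × 7 d = 22,122 Wh = 22.12 kWh
Total energy = 1.448 + 466.2 + 22.12 = 489.8 kWh
Cost = 489.8 kWh × £0.301 = £147.42 ≈ £147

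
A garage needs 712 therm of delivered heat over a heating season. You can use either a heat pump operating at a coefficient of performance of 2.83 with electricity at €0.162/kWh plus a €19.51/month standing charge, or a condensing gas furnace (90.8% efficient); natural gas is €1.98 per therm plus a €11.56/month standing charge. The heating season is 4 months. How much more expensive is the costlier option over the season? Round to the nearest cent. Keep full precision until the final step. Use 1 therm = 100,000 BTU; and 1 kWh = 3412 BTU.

Heat load = 712 therm × 100,000 = 71,200,000 BTU
Gas: input = 71,200,000 / 0.908 = 78,414,097 BTU = 784.1 therm → 784.1 × €1.98 = €1,552.60; + 4 × €11.56 standing = €1,598.84
Heat pump: 71,200,000 BTU / 3412 = 20,870 kWh heat; / 2.83 = 7,374 kWh in → × €0.162 = €1,194.54; + 4 × €19.51 standing = €1,272.58
Difference = |€1,598.84 − €1,272.58| = €326.26

€326.26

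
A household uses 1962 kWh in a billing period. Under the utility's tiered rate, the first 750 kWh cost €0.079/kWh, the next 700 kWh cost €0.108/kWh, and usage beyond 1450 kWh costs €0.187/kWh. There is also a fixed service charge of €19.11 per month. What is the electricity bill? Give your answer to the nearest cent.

€249.70

First 750 kWh × €0.079 = €59.25
Next 700 kWh × €0.108 = €75.60
Remaining 512 kWh × €0.187 = €95.74
Energy charge = €230.59; + service €19.11 = €249.70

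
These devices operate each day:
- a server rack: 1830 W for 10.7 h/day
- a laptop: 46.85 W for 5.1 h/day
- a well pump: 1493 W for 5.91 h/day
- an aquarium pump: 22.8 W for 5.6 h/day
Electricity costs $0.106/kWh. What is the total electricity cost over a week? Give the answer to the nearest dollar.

server rack: 1830 W × 10.7 h × 7 d = 137,067 Wh = 137.1 kWh
laptop: 46.85 W × 5.1 h × 7 d = 1,673 Wh = 1.673 kWh
well pump: 1493 W × 5.91 h × 7 d = 61,765 Wh = 61.77 kWh
aquarium pump: 22.8 W × 5.6 h × 7 d = 894 Wh = 0.8938 kWh
Total energy = 137.1 + 1.673 + 61.77 + 0.8938 = 201.4 kWh
Cost = 201.4 kWh × $0.106 = $21.35 ≈ $21

$21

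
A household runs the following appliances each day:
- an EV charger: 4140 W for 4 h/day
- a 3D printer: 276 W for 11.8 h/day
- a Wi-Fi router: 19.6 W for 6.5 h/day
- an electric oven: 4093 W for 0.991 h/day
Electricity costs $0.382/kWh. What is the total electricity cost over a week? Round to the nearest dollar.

EV charger: 4140 W × 4 h × 7 d = 115,920 Wh = 115.9 kWh
3D printer: 276 W × 11.8 h × 7 d = 22,798 Wh = 22.8 kWh
Wi-Fi router: 19.6 W × 6.5 h × 7 d = 892 Wh = 0.8918 kWh
electric oven: 4093 W × 0.991 h × 7 d = 28,393 Wh = 28.39 kWh
Total energy = 115.9 + 22.8 + 0.8918 + 28.39 = 168 kWh
Cost = 168 kWh × $0.382 = $64.18 ≈ $64

$64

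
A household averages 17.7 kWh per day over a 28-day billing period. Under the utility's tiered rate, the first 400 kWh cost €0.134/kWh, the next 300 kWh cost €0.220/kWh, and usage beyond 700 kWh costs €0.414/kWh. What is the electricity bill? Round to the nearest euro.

€75

Usage = 17.7 kWh/day × 28 days = 495.6 kWh
First 400 kWh × €0.134 = €53.60
Next 95.6 kWh × €0.220 = €21.03
Remaining tier: 0 kWh (not reached)
Total = €74.63 ≈ €75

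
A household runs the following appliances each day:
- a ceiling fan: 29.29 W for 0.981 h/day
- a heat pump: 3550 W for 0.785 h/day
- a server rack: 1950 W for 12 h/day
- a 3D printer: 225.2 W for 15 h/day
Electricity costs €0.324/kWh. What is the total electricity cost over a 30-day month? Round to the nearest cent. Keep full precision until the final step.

ceiling fan: 29.29 W × 0.981 h × 30 d = 862 Wh = 0.862 kWh
heat pump: 3550 W × 0.785 h × 30 d = 83,602 Wh = 83.6 kWh
server rack: 1950 W × 12 h × 30 d = 702,000 Wh = 702 kWh
3D printer: 225.2 W × 15 h × 30 d = 101,340 Wh = 101.3 kWh
Total energy = 0.862 + 83.6 + 702 + 101.3 = 887.8 kWh
Cost = 887.8 kWh × €0.324 = €287.65

€287.65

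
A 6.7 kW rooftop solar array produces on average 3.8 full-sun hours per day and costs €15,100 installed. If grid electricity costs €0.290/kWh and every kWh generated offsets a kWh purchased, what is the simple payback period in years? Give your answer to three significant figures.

Daily generation = 6.7 kW × 3.8 h = 25.46 kWh
Annual generation = 25.46 × 365 = 9292.9 kWh
Annual savings = 9292.9 × €0.290 = €2,694.94
Payback = €15,100 / €2,694.94 = 5.6 years

5.60 years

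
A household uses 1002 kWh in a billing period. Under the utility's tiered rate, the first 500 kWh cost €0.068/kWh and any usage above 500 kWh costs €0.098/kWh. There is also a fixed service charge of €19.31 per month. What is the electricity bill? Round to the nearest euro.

First 500 kWh × €0.068 = €34.00
Remaining 502 kWh × €0.098 = €49.20
Energy charge = €83.20; + service €19.31 = €102.51 ≈ €103

€103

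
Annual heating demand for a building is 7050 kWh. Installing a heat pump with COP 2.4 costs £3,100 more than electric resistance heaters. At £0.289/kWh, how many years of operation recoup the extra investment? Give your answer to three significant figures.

2.61 years

Resistance: 7050 kWh × £0.289 = £2,037.45/yr
Heat pump: 7050 / 2.4 = 2938 kWh in → × £0.289 = £848.94/yr
Annual savings = £1,188.51
Payback = £3,100 / £1,188.51 = 2.61 years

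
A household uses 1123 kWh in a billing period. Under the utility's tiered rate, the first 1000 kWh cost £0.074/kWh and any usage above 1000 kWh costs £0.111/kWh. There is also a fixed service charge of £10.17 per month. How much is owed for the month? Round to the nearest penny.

£97.82

First 1000 kWh × £0.074 = £74.00
Remaining 123 kWh × £0.111 = £13.65
Energy charge = £87.65; + service £10.17 = £97.82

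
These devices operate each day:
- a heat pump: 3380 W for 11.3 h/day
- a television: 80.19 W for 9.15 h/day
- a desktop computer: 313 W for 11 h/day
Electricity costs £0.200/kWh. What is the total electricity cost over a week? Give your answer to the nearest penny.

heat pump: 3380 W × 11.3 h × 7 d = 267,358 Wh = 267.4 kWh
television: 80.19 W × 9.15 h × 7 d = 5,136 Wh = 5.136 kWh
desktop computer: 313 W × 11 h × 7 d = 24,101 Wh = 24.1 kWh
Total energy = 267.4 + 5.136 + 24.1 = 296.6 kWh
Cost = 296.6 kWh × £0.200 = £59.32

£59.32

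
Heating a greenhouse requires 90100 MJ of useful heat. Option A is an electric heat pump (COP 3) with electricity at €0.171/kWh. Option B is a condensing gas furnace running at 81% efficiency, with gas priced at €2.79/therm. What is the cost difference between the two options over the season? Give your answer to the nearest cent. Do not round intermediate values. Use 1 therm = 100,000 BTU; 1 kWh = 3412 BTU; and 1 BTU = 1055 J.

€1514.94

Heat load = 90100 MJ = 90,100,000,000 J / 1055 = 85,402,844 BTU
Gas: input = 85,402,844 / 0.81 = 105,435,609 BTU = 1,054 therm → 1,054 × €2.79 = €2,941.65
Heat pump: 85,402,844 BTU / 3412 = 25,030 kWh heat; / 3 = 8,343 kWh in → × €0.171 = €1,426.72
Difference = |€2,941.65 − €1,426.72| = €1,514.94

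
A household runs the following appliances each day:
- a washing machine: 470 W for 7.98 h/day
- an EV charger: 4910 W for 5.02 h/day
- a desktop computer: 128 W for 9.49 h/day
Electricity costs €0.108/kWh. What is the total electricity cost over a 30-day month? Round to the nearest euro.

€96

washing machine: 470 W × 7.98 h × 30 d = 112,518 Wh = 112.5 kWh
EV charger: 4910 W × 5.02 h × 30 d = 739,446 Wh = 739.4 kWh
desktop computer: 128 W × 9.49 h × 30 d = 36,442 Wh = 36.44 kWh
Total energy = 112.5 + 739.4 + 36.44 = 888.4 kWh
Cost = 888.4 kWh × €0.108 = €95.95 ≈ €96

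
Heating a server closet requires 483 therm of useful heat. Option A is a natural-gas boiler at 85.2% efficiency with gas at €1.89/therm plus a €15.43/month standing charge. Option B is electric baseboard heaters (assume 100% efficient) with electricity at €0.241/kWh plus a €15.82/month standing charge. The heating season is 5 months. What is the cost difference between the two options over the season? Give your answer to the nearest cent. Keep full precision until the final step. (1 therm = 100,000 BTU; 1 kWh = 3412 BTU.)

€2342.08

Heat load = 483 therm × 100,000 = 48,300,000 BTU
Gas: input = 48,300,000 / 0.852 = 56,690,141 BTU = 566.9 therm → 566.9 × €1.89 = €1,071.44; + 5 × €15.43 standing = €1,148.59
Electric: 48,300,000 BTU / 3412 = 14,160 kWh → × €0.241 = €3,411.58; + 5 × €15.82 standing = €3,490.68
Difference = |€1,148.59 − €3,490.68| = €2,342.08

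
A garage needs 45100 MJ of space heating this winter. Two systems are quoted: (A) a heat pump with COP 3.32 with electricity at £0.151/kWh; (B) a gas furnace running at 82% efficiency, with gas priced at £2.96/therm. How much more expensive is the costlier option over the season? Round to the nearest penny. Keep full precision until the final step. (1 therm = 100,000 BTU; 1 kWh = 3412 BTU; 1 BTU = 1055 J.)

£973.29

Heat load = 45100 MJ = 45,100,000,000 J / 1055 = 42,748,815 BTU
Gas: input = 42,748,815 / 0.82 = 52,132,701 BTU = 521.3 therm → 521.3 × £2.96 = £1,543.13
Heat pump: 42,748,815 BTU / 3412 = 12,530 kWh heat; / 3.32 = 3,774 kWh in → × £0.151 = £569.84
Difference = |£1,543.13 − £569.84| = £973.29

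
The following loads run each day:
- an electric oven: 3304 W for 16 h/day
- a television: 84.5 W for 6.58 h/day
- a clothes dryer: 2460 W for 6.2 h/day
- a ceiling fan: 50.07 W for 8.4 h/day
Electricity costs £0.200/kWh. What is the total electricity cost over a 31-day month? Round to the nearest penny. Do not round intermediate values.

electric oven: 3304 W × 16 h × 31 d = 1,638,784 Wh = 1,639 kWh
television: 84.5 W × 6.58 h × 31 d = 17,236 Wh = 17.24 kWh
clothes dryer: 2460 W × 6.2 h × 31 d = 472,812 Wh = 472.8 kWh
ceiling fan: 50.07 W × 8.4 h × 31 d = 13,038 Wh = 13.04 kWh
Total energy = 1,639 + 17.24 + 472.8 + 13.04 = 2,142 kWh
Cost = 2,142 kWh × £0.200 = £428.37

£428.37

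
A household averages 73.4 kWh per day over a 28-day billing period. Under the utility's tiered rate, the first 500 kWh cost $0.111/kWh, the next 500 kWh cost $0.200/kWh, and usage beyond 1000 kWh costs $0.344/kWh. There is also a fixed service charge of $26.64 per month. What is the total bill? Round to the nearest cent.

$545.13

Usage = 73.4 kWh/day × 28 days = 2055.2 kWh
First 500 kWh × $0.111 = $55.50
Next 500 kWh × $0.200 = $100.00
Remaining 1055.2 kWh × $0.344 = $362.99
Energy charge = $518.49; + service $26.64 = $545.13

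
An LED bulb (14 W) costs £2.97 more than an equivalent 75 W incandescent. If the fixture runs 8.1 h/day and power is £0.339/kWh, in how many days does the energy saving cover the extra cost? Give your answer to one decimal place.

17.7 days

Power saved = 75 − 14 = 61 W
Daily energy saved = 61 W × 8.1 h = 494.1 Wh = 0.4941 kWh
Daily savings = 0.4941 × £0.339 = £0.1675
Payback = £2.97 / £0.1675 per day = 17.73 days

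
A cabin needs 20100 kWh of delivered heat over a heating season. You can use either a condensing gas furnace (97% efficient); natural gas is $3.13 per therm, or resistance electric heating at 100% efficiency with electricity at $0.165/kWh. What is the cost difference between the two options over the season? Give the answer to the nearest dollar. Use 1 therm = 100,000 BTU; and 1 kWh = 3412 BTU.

$1104

Heat load = 20100 kWh × 3412 = 68,581,200 BTU
Gas: input = 68,581,200 / 0.97 = 70,702,268 BTU = 707 therm → 707 × $3.13 = $2,212.98
Electric: 68,581,200 BTU / 3412 = 20,100 kWh → × $0.165 = $3,316.50
Difference = |$2,212.98 − $3,316.50| = $1,103.52 ≈ $1104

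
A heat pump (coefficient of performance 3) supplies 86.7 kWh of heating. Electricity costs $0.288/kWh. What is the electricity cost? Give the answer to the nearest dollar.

$8

Electrical input = 86.7 kWh / 3 = 28.9 kWh
Cost = 28.9 × $0.288/kWh = $8.32 ≈ $8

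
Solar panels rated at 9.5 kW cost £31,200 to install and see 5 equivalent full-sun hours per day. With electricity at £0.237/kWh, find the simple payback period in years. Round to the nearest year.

8 years

Daily generation = 9.5 kW × 5 h = 47.5 kWh
Annual generation = 47.5 × 365 = 17338 kWh
Annual savings = 17338 × £0.237 = £4,108.99
Payback = £31,200 / £4,108.99 = 7.59 years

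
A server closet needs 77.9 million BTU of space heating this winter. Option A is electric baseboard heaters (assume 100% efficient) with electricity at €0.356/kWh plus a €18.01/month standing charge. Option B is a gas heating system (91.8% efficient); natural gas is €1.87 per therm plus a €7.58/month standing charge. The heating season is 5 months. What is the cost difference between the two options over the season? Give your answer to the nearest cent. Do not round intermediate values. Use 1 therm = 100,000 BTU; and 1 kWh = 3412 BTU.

Heat load = 77.9 × 10⁶ BTU = 77,900,000 BTU
Gas: input = 77,900,000 / 0.918 = 84,858,388 BTU = 848.6 therm → 848.6 × €1.87 = €1,586.85; + 5 × €7.58 standing = €1,624.75
Electric: 77,900,000 BTU / 3412 = 22,830 kWh → × €0.356 = €8,127.90; + 5 × €18.01 standing = €8,217.95
Difference = |€1,624.75 − €8,217.95| = €6,593.20

€6593.20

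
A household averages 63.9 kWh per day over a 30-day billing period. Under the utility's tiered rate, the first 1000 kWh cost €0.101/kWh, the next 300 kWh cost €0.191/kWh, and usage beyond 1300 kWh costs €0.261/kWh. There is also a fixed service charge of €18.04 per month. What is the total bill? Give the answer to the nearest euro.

Usage = 63.9 kWh/day × 30 days = 1917 kWh
First 1000 kWh × €0.101 = €101.00
Next 300 kWh × €0.191 = €57.30
Remaining 617 kWh × €0.261 = €161.04
Energy charge = €319.34; + service €18.04 = €337.38 ≈ €337

€337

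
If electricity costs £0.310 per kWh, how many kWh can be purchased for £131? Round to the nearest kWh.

423 kWh

£131 / £0.310 per kWh = 422.6 kWh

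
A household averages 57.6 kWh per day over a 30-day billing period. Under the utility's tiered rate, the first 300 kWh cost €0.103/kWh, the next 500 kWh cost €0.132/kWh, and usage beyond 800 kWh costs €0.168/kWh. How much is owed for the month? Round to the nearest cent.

Usage = 57.6 kWh/day × 30 days = 1728 kWh
First 300 kWh × €0.103 = €30.90
Next 500 kWh × €0.132 = €66.00
Remaining 928 kWh × €0.168 = €155.90
Total = €252.80

€252.80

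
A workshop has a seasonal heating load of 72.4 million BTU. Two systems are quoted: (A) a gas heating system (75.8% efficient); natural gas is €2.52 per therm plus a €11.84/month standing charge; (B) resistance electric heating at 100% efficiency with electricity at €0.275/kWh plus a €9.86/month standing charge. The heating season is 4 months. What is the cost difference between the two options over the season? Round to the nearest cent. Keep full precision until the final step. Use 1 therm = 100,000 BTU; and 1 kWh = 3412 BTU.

€3420.40

Heat load = 72.4 × 10⁶ BTU = 72,400,000 BTU
Gas: input = 72,400,000 / 0.758 = 95,514,512 BTU = 955.1 therm → 955.1 × €2.52 = €2,406.97; + 4 × €11.84 standing = €2,454.33
Electric: 72,400,000 BTU / 3412 = 21,220 kWh → × €0.275 = €5,835.29; + 4 × €9.86 standing = €5,874.73
Difference = |€2,454.33 − €5,874.73| = €3,420.40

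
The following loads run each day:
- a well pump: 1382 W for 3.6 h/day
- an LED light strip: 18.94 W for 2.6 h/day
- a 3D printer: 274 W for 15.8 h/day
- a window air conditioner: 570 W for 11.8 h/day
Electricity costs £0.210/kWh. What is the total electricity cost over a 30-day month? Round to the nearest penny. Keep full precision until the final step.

well pump: 1382 W × 3.6 h × 30 d = 149,256 Wh = 149.3 kWh
LED light strip: 18.94 W × 2.6 h × 30 d = 1,477 Wh = 1.477 kWh
3D printer: 274 W × 15.8 h × 30 d = 129,876 Wh = 129.9 kWh
window air conditioner: 570 W × 11.8 h × 30 d = 201,780 Wh = 201.8 kWh
Total energy = 149.3 + 1.477 + 129.9 + 201.8 = 482.4 kWh
Cost = 482.4 kWh × £0.210 = £101.30

£101.30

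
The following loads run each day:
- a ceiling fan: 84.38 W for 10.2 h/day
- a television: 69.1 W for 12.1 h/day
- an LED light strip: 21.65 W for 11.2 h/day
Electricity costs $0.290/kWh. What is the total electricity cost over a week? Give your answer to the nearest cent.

ceiling fan: 84.38 W × 10.2 h × 7 d = 6,025 Wh = 6.025 kWh
television: 69.1 W × 12.1 h × 7 d = 5,853 Wh = 5.853 kWh
LED light strip: 21.65 W × 11.2 h × 7 d = 1,697 Wh = 1.697 kWh
Total energy = 6.025 + 5.853 + 1.697 = 13.57 kWh
Cost = 13.57 kWh × $0.290 = $3.94

$3.94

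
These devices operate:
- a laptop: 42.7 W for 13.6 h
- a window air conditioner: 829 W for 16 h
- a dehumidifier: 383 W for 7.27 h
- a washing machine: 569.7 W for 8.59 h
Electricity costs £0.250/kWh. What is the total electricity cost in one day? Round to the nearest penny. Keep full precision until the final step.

laptop: 42.7 W × 13.6 h = 581 Wh = 0.5807 kWh
window air conditioner: 829 W × 16 h = 13,264 Wh = 13.26 kWh
dehumidifier: 383 W × 7.27 h = 2,784 Wh = 2.784 kWh
washing machine: 569.7 W × 8.59 h = 4,894 Wh = 4.894 kWh
Total energy = 0.5807 + 13.26 + 2.784 + 4.894 = 21.52 kWh
Cost = 21.52 kWh × £0.250 = £5.38

£5.38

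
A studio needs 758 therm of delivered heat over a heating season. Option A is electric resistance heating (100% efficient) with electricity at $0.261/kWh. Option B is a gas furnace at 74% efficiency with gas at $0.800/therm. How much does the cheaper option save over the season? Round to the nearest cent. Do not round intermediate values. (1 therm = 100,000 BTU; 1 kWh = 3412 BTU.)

$4978.84

Heat load = 758 therm × 100,000 = 75,800,000 BTU
Gas: input = 75,800,000 / 0.74 = 102,432,432 BTU = 1,024 therm → 1,024 × $0.800 = $819.46
Electric: 75,800,000 BTU / 3412 = 22,220 kWh → × $0.261 = $5,798.30
Difference = |$819.46 − $5,798.30| = $4,978.84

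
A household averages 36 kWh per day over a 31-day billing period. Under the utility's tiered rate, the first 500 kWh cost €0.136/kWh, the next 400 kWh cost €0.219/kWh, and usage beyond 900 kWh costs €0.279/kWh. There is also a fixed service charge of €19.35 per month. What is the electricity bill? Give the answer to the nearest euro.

Usage = 36 kWh/day × 31 days = 1116 kWh
First 500 kWh × €0.136 = €68.00
Next 400 kWh × €0.219 = €87.60
Remaining 216 kWh × €0.279 = €60.26
Energy charge = €215.86; + service €19.35 = €235.21 ≈ €235

€235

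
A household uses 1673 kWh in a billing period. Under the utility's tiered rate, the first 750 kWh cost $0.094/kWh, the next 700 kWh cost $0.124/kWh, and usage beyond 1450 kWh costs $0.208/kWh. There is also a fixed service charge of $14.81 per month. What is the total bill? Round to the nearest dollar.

First 750 kWh × $0.094 = $70.50
Next 700 kWh × $0.124 = $86.80
Remaining 223 kWh × $0.208 = $46.38
Energy charge = $203.68; + service $14.81 = $218.49 ≈ $218

$218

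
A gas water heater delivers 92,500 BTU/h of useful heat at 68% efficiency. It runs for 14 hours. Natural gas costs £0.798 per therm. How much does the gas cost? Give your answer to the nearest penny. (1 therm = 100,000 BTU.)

Heat delivered = 92,500 BTU/h × 14 h = 1,295,000 BTU
Gas input = 1,295,000 / 0.68 = 1,904,412 BTU
= 1,904,412 / 100,000 = 19.04 therm
Cost = 19.04 × £0.798/therm = £15.20

£15.20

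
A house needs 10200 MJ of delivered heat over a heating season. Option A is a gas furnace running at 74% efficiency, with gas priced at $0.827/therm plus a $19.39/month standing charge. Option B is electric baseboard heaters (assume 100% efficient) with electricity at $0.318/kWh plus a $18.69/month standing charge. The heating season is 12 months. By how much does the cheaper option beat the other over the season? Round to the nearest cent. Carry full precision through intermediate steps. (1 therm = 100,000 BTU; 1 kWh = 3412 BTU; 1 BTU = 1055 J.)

Heat load = 10200 MJ = 10,200,000,000 J / 1055 = 9,668,246 BTU
Gas: input = 9,668,246 / 0.74 = 13,065,198 BTU = 130.7 therm → 130.7 × $0.827 = $108.05; + 12 × $19.39 standing = $340.73
Electric: 9,668,246 BTU / 3412 = 2,834 kWh → × $0.318 = $901.09; + 12 × $18.69 standing = $1,125.37
Difference = |$340.73 − $1,125.37| = $784.64

$784.64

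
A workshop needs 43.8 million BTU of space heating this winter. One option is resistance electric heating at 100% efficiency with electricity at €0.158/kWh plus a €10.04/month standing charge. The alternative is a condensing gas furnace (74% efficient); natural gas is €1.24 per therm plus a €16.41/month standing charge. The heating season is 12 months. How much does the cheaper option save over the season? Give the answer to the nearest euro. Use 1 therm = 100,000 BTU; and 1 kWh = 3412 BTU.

€1218

Heat load = 43.8 × 10⁶ BTU = 43,800,000 BTU
Gas: input = 43,800,000 / 0.74 = 59,189,189 BTU = 591.9 therm → 591.9 × €1.24 = €733.95; + 12 × €16.41 standing = €930.87
Electric: 43,800,000 BTU / 3412 = 12,840 kWh → × €0.158 = €2,028.25; + 12 × €10.04 standing = €2,148.73
Difference = |€930.87 − €2,148.73| = €1,217.87 ≈ €1218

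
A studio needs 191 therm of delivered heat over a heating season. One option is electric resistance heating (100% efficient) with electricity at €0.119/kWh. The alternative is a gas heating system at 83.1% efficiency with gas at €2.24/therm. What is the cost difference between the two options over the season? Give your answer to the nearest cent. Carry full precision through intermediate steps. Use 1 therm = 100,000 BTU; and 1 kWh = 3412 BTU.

€151.30

Heat load = 191 therm × 100,000 = 19,100,000 BTU
Gas: input = 19,100,000 / 0.831 = 22,984,356 BTU = 229.8 therm → 229.8 × €2.24 = €514.85
Electric: 19,100,000 BTU / 3412 = 5,598 kWh → × €0.119 = €666.15
Difference = |€514.85 − €666.15| = €151.30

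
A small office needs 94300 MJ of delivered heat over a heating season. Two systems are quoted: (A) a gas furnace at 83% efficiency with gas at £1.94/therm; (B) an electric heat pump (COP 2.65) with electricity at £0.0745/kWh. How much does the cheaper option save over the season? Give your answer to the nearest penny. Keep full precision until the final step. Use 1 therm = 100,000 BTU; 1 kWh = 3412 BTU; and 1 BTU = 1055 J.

£1352.73

Heat load = 94300 MJ = 94,300,000,000 J / 1055 = 89,383,886 BTU
Gas: input = 89,383,886 / 0.83 = 107,691,429 BTU = 1,077 therm → 1,077 × £1.94 = £2,089.21
Heat pump: 89,383,886 BTU / 3412 = 26,200 kWh heat; / 2.65 = 9,886 kWh in → × £0.0745 = £736.48
Difference = |£2,089.21 − £736.48| = £1,352.73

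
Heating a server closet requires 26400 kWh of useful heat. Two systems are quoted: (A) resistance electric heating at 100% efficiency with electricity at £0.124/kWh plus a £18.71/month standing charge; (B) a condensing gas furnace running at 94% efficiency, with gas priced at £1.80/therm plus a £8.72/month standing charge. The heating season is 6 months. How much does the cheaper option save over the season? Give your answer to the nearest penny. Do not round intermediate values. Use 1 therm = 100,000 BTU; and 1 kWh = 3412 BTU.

£1608.67

Heat load = 26400 kWh × 3412 = 90,076,800 BTU
Gas: input = 90,076,800 / 0.94 = 95,826,383 BTU = 958.3 therm → 958.3 × £1.80 = £1,724.87; + 6 × £8.72 standing = £1,777.19
Electric: 90,076,800 BTU / 3412 = 26,400 kWh → × £0.124 = £3,273.60; + 6 × £18.71 standing = £3,385.86
Difference = |£1,777.19 − £3,385.86| = £1,608.67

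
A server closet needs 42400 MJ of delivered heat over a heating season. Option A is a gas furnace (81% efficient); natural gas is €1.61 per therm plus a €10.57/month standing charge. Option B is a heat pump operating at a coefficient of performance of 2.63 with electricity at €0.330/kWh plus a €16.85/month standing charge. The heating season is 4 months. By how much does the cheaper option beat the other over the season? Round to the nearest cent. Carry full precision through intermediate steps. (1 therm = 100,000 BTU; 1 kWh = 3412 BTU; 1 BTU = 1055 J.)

€704.25

Heat load = 42400 MJ = 42,400,000,000 J / 1055 = 40,189,573 BTU
Gas: input = 40,189,573 / 0.81 = 49,616,757 BTU = 496.2 therm → 496.2 × €1.61 = €798.83; + 4 × €10.57 standing = €841.11
Heat pump: 40,189,573 BTU / 3412 = 11,780 kWh heat; / 2.63 = 4,479 kWh in → × €0.330 = €1,477.96; + 4 × €16.85 standing = €1,545.36
Difference = |€841.11 − €1,545.36| = €704.25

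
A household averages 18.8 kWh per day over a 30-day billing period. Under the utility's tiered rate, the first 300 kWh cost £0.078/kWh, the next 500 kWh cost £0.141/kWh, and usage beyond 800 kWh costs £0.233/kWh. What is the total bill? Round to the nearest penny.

£60.62

Usage = 18.8 kWh/day × 30 days = 564 kWh
First 300 kWh × £0.078 = £23.40
Next 264 kWh × £0.141 = £37.22
Remaining tier: 0 kWh (not reached)
Total = £60.62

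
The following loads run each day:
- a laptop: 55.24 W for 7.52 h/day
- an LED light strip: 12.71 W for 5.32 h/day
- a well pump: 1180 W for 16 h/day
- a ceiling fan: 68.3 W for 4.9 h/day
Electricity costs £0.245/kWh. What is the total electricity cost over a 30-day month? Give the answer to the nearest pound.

£145

laptop: 55.24 W × 7.52 h × 30 d = 12,462 Wh = 12.46 kWh
LED light strip: 12.71 W × 5.32 h × 30 d = 2,029 Wh = 2.029 kWh
well pump: 1180 W × 16 h × 30 d = 566,400 Wh = 566.4 kWh
ceiling fan: 68.3 W × 4.9 h × 30 d = 10,040 Wh = 10.04 kWh
Total energy = 12.46 + 2.029 + 566.4 + 10.04 = 590.9 kWh
Cost = 590.9 kWh × £0.245 = £144.78 ≈ £145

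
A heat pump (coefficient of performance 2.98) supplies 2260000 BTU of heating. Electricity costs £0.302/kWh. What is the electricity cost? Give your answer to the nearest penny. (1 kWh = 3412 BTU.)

£67.13

Heat delivered = 2,260,000 BTU / 3412 = 662.4 kWh
Electrical input = 662.4 kWh / 2.98 = 222.3 kWh
Cost = 222.3 × £0.302/kWh = £67.13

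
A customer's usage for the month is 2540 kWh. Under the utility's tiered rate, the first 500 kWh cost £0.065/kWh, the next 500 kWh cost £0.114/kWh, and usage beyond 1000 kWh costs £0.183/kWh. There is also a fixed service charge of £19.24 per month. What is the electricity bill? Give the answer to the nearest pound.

£391

First 500 kWh × £0.065 = £32.50
Next 500 kWh × £0.114 = £57.00
Remaining 1540 kWh × £0.183 = £281.82
Energy charge = £371.32; + service £19.24 = £390.56 ≈ £391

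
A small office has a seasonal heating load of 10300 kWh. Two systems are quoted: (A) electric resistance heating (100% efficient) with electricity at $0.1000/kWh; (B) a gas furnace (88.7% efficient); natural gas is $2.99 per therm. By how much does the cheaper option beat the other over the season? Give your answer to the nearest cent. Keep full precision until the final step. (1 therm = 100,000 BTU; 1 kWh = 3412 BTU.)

$154.66

Heat load = 10300 kWh × 3412 = 35,143,600 BTU
Gas: input = 35,143,600 / 0.887 = 39,620,744 BTU = 396.2 therm → 396.2 × $2.99 = $1,184.66
Electric: 35,143,600 BTU / 3412 = 10,300 kWh → × $0.1000 = $1,030.00
Difference = |$1,184.66 − $1,030.00| = $154.66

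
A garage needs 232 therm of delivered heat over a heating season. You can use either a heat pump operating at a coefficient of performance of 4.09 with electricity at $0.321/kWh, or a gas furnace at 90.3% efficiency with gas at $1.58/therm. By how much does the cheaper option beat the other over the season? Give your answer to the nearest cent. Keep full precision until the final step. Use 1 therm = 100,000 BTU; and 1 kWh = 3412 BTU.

$127.72

Heat load = 232 therm × 100,000 = 23,200,000 BTU
Gas: input = 23,200,000 / 0.903 = 25,692,137 BTU = 256.9 therm → 256.9 × $1.58 = $405.94
Heat pump: 23,200,000 BTU / 3412 = 6,800 kWh heat; / 4.09 = 1,662 kWh in → × $0.321 = $533.66
Difference = |$405.94 − $533.66| = $127.72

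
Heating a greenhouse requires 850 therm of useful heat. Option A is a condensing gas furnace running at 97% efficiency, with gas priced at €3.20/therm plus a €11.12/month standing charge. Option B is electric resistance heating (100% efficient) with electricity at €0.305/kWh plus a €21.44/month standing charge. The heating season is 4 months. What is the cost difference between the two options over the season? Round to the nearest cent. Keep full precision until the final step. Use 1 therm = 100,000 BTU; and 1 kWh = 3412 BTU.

Heat load = 850 therm × 100,000 = 85,000,000 BTU
Gas: input = 85,000,000 / 0.97 = 87,628,866 BTU = 876.3 therm → 876.3 × €3.20 = €2,804.12; + 4 × €11.12 standing = €2,848.60
Electric: 85,000,000 BTU / 3412 = 24,910 kWh → × €0.305 = €7,598.18; + 4 × €21.44 standing = €7,683.94
Difference = |€2,848.60 − €7,683.94| = €4,835.34

€4835.34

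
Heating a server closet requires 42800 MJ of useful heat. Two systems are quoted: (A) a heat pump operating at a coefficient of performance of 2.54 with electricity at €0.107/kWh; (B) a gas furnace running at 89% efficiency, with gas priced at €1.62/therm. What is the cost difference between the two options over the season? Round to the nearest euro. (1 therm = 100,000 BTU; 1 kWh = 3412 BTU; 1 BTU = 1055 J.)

€238

Heat load = 42800 MJ = 42,800,000,000 J / 1055 = 40,568,720 BTU
Gas: input = 40,568,720 / 0.89 = 45,582,832 BTU = 455.8 therm → 455.8 × €1.62 = €738.44
Heat pump: 40,568,720 BTU / 3412 = 11,890 kWh heat; / 2.54 = 4,681 kWh in → × €0.107 = €500.88
Difference = |€738.44 − €500.88| = €237.56 ≈ €238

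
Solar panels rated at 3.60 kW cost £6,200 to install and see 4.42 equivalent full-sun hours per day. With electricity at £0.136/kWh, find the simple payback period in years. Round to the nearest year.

Daily generation = 3.60 kW × 4.42 h = 15.91 kWh
Annual generation = 15.91 × 365 = 5807.9 kWh
Annual savings = 5807.9 × £0.136 = £789.87
Payback = £6,200 / £789.87 = 7.85 years

8 years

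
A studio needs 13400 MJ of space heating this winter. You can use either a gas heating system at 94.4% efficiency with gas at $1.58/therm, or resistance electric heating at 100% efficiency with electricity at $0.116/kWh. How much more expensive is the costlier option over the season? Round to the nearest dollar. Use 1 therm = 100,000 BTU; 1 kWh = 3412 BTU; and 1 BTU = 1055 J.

Heat load = 13400 MJ = 13,400,000,000 J / 1055 = 12,701,422 BTU
Gas: input = 12,701,422 / 0.944 = 13,454,896 BTU = 134.5 therm → 134.5 × $1.58 = $212.59
Electric: 12,701,422 BTU / 3412 = 3,723 kWh → × $0.116 = $431.82
Difference = |$212.59 − $431.82| = $219.23 ≈ $219

$219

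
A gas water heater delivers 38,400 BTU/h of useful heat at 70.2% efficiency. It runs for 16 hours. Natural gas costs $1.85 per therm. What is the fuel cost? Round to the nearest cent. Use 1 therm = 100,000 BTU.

$16.19

Heat delivered = 38,400 BTU/h × 16 h = 614,400 BTU
Gas input = 614,400 / 0.702 = 875,214 BTU
= 875,214 / 100,000 = 8.752 therm
Cost = 8.752 × $1.85/therm = $16.19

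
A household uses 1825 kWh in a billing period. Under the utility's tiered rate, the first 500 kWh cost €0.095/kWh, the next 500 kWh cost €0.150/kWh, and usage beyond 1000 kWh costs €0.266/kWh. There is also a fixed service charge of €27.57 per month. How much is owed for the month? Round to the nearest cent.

€369.52

First 500 kWh × €0.095 = €47.50
Next 500 kWh × €0.150 = €75.00
Remaining 825 kWh × €0.266 = €219.45
Energy charge = €341.95; + service €27.57 = €369.52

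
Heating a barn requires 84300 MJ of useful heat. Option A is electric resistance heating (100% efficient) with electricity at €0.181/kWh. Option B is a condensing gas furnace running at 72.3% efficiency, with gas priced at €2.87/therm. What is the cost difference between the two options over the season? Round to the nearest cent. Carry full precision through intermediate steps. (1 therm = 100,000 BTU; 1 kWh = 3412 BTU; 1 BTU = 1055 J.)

Heat load = 84300 MJ = 84,300,000,000 J / 1055 = 79,905,213 BTU
Gas: input = 79,905,213 / 0.723 = 110,518,967 BTU = 1,105 therm → 1,105 × €2.87 = €3,171.89
Electric: 79,905,213 BTU / 3412 = 23,420 kWh → × €0.181 = €4,238.82
Difference = |€3,171.89 − €4,238.82| = €1,066.92

€1066.92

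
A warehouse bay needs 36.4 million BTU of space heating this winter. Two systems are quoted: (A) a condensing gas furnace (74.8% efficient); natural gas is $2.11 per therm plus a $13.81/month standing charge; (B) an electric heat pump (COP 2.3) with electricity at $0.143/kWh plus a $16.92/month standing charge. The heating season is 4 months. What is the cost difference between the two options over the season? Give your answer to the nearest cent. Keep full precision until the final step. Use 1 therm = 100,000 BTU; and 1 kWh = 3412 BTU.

Heat load = 36.4 × 10⁶ BTU = 36,400,000 BTU
Gas: input = 36,400,000 / 0.748 = 48,663,102 BTU = 486.6 therm → 486.6 × $2.11 = $1,026.79; + 4 × $13.81 standing = $1,082.03
Heat pump: 36,400,000 BTU / 3412 = 10,670 kWh heat; / 2.3 = 4,638 kWh in → × $0.143 = $663.29; + 4 × $16.92 standing = $730.97
Difference = |$1,082.03 − $730.97| = $351.07

$351.07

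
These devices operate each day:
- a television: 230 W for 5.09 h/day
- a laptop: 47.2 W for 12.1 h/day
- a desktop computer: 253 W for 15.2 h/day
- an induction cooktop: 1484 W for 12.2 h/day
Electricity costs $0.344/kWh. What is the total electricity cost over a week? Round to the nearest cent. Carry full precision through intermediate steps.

$57.05

television: 230 W × 5.09 h × 7 d = 8,195 Wh = 8.195 kWh
laptop: 47.2 W × 12.1 h × 7 d = 3,998 Wh = 3.998 kWh
desktop computer: 253 W × 15.2 h × 7 d = 26,919 Wh = 26.92 kWh
induction cooktop: 1484 W × 12.2 h × 7 d = 126,734 Wh = 126.7 kWh
Total energy = 8.195 + 3.998 + 26.92 + 126.7 = 165.8 kWh
Cost = 165.8 kWh × $0.344 = $57.05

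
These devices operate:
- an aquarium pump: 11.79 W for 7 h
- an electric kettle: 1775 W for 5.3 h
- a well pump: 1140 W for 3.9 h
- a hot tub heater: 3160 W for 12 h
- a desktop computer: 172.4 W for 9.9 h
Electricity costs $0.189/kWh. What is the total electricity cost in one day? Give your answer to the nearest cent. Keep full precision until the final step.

$10.12

aquarium pump: 11.79 W × 7 h = 83 Wh = 0.08253 kWh
electric kettle: 1775 W × 5.3 h = 9,408 Wh = 9.408 kWh
well pump: 1140 W × 3.9 h = 4,446 Wh = 4.446 kWh
hot tub heater: 3160 W × 12 h = 37,920 Wh = 37.92 kWh
desktop computer: 172.4 W × 9.9 h = 1,707 Wh = 1.707 kWh
Total energy = 0.08253 + 9.408 + 4.446 + 37.92 + 1.707 = 53.56 kWh
Cost = 53.56 kWh × $0.189 = $10.12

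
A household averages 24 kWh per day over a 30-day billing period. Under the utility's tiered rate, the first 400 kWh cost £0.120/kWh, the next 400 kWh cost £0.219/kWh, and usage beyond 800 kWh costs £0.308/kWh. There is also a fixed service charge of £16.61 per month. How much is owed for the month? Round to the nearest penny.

Usage = 24 kWh/day × 30 days = 720 kWh
First 400 kWh × £0.120 = £48.00
Next 320 kWh × £0.219 = £70.08
Remaining tier: 0 kWh (not reached)
Energy charge = £118.08; + service £16.61 = £134.69

£134.69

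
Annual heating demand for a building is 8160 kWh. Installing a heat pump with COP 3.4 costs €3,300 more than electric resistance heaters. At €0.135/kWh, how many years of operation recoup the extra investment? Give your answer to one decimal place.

4.2 years

Resistance: 8160 kWh × €0.135 = €1,101.60/yr
Heat pump: 8160 / 3.4 = 2400 kWh in → × €0.135 = €324.00/yr
Annual savings = €777.60
Payback = €3,300 / €777.60 = 4.24 years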